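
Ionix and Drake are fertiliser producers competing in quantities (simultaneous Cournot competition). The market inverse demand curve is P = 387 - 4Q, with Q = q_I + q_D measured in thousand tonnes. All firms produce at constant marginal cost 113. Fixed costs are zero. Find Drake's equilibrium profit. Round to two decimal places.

2085.44

Each firm earns π_i = (387 - 4Q)q_i - 113q_i.
First-order condition (treating rivals' output as given): 274 - 8q_i - 4q_j = 0.
With identical firms every q_j equals q_i, so q_j = q_i and 274 = 12q_i, giving q_i = 137/6.
Price P = 387 - 4·(137/3) = 613/3.
Drake's profit: (613/3 - 113)·(137/6) = 2085.4444.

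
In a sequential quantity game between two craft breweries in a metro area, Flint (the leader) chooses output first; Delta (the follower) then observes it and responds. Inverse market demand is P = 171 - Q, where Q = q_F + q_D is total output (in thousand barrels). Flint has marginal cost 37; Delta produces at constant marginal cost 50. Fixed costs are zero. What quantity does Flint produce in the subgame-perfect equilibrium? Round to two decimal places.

Solve by backward induction. Given q_F, the follower Delta maximises π_D = (171 - q_F - q_D)q_D - 50q_D.
Follower FOC: 121 - q_F - 2q_D = 0, so q_D(q_F) = (121 - q_F)/2.
Flint substitutes q_D(q_F) into its own profit: π_F = q_F(171 - q_F - (121 - q_F)/2) - 37q_F = (221/2 - (1/2)q_F)q_F - 37q_F.
Maximising: ∂π_F/∂q_F = 147/2 - q_F = 0, giving q_F = 147/2.
Then q_D = (121 - 147/2)/2 = 95/4.

73.50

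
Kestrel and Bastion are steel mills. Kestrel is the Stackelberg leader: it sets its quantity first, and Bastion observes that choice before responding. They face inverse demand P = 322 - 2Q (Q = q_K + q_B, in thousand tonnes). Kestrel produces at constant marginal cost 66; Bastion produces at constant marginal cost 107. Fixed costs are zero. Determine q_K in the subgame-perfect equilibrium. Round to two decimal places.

74.25

Solve by backward induction. Given q_K, the follower Bastion maximises π_B = (322 - 2q_K - 2q_B)q_B - 107q_B.
∂π_B/∂q_B = 215 - 2q_K - 4q_B = 0 gives the reaction function q_B = (215 - 2q_K)/4.
The leader anticipates this reaction. Substituting into P = 322 - 2Q gives P = 429/2 - q_K, so π_K = (429/2 - q_K)q_K - 66q_K.
Leader FOC: 297/2 - 2q_K = 0, so q_K = 297/4.
Then q_B = (215 - 2·(297/4))/4 = 133/8.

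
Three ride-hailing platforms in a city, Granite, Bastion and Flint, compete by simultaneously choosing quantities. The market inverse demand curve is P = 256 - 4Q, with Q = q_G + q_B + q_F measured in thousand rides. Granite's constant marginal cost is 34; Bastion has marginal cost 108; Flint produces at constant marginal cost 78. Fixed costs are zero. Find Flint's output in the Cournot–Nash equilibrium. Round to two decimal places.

10.25

Granite's profit: π_G = (256 - 4Q)q_G - (34q_G). Setting ∂π_G/∂q_G = 0: 222 - 8q_G - 4(q_B + q_F) = 0.
Bastion's first-order condition: 148 - 8q_B - 4(q_G + q_F) = 0.
Flint's first-order condition: 178 - 8q_F - 4(q_G + q_B) = 0.
Adding the 3 first-order conditions: 548 − 16Q = 0, so Q = 137/4.
Back-substituting: q_G = (222 − 137)/4 = 85/4, q_B = (148 − 137)/4 = 11/4, q_F = (178 − 137)/4 = 41/4.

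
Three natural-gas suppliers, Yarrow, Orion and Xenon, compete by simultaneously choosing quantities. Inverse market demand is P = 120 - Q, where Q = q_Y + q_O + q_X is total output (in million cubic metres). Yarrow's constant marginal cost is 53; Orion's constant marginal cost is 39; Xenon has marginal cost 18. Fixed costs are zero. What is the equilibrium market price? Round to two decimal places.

57.50

Yarrow's profit: π_Y = (120 - Q)q_Y - (53q_Y). Setting ∂π_Y/∂q_Y = 0: 67 - 2q_Y - (q_O + q_X) = 0.
Orion's first-order condition: 81 - 2q_O - (q_Y + q_X) = 0.
Xenon's profit: π_X = (120 - Q)q_X - (18q_X). Setting ∂π_X/∂q_X = 0: 102 - 2q_X - (q_Y + q_O) = 0.
Adding the 3 conditions: 250 − 2Q − 2Q = 0, i.e. Q = 125/2.
Back-substituting: q_Y = (67 − 125/2) = 9/2, q_O = (81 − 125/2) = 37/2, q_X = (102 − 125/2) = 79/2.
Total output Q = 125/2, so price P = 120 - 125/2 = 115/2.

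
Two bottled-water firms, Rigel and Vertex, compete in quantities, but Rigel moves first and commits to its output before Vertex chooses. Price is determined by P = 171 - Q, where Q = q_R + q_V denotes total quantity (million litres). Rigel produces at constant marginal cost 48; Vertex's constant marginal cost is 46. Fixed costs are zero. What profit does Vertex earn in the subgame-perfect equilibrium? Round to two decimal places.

The follower Vertex best-responds to any q_R: π_V = (171 - Q)q_V - 46q_V.
Setting the follower's marginal profit to zero, 125 - q_R - 2q_V = 0, i.e. q_V = (125 - q_R)/2.
The leader anticipates this reaction. Substituting into P = 171 - Q gives P = 217/2 - (1/2)q_R, so π_R = (217/2 - (1/2)q_R)q_R - 48q_R.
The leader's first-order condition 121/2 - q_R = 0 yields q_R = 121/2.
Then q_V = (125 - 121/2)/2 = 129/4.
Price P = 171 - 371/4 = 313/4.
Vertex's profit: (313/4 - 46)·(129/4) = 1040.0625.

1040.06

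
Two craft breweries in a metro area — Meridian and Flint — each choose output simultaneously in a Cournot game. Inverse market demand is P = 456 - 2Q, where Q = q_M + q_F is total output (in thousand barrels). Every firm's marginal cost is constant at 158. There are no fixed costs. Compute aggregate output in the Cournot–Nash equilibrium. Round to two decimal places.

A representative firm's profit is π_i = q_i(456 - 2Q) - 158q_i.
Setting ∂π_i/∂q_i = 0 with rivals' quantities fixed: 298 - 4q_i - 2q_j = 0.
With identical firms every q_j equals q_i, so q_j = q_i and 298 = 6q_i, giving q_i = 149/3.
Total output Q = 149/3 + 149/3 = 298/3.

99.33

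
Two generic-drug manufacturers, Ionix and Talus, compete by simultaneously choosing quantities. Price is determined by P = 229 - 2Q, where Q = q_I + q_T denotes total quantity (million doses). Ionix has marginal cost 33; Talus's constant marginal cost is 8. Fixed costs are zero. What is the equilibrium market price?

Ionix's profit: π_I = (229 - 2Q)q_I - (33q_I). Setting ∂π_I/∂q_I = 0: 196 - 4q_I - 2(q_T) = 0.
Talus's first-order condition: 221 - 4q_T - 2(q_I) = 0.
Rearranging gives the reaction functions q_I = (196 - 2q_T)/4 and q_T = (221 - 2q_I)/4.
Substituting one into the other gives q_I = 57/2 and q_T = 41.
Total output Q = 139/2, so price P = 229 - 2·(139/2) = 90.

90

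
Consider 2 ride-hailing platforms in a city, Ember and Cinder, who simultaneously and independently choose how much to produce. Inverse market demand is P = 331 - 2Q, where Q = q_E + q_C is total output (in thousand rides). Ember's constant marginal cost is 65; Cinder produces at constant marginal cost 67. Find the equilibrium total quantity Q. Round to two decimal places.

88.33

Ember's profit: π_E = (331 - 2Q)q_E - (65q_E). Setting ∂π_E/∂q_E = 0: 266 - 4q_E - 2(q_C) = 0.
Cinder's first-order condition: 264 - 4q_C - 2(q_E) = 0.
Rearranging gives the reaction functions q_E = (266 - 2q_C)/4 and q_C = (264 - 2q_E)/4.
Substituting one into the other gives q_E = 134/3 and q_C = 131/3.
Total output Q = 134/3 + 131/3 = 265/3.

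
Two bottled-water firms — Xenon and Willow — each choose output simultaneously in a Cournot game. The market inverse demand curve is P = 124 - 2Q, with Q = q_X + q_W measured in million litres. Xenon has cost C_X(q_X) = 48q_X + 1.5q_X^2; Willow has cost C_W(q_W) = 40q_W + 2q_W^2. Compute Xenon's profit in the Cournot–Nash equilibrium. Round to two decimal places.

Xenon's profit: π_X = (124 - 2Q)q_X - (48q_X + (3/2)q_X²). Setting ∂π_X/∂q_X = 0: 76 - 7q_X - 2(q_W) = 0.
Willow's first-order condition: 84 - 8q_W - 2(q_X) = 0.
So q_X = (76 - 2q_W)/7 and q_W = (84 - 2q_X)/8.
Solving the pair: q_X = 110/13, q_W = 109/13.
Price P = 124 - 2·(219/13) = 1174/13.
Xenon's profit: (1174/13)·(110/13) - 48·(110/13) - (3/2)(110/13)² = 250.5917.

250.59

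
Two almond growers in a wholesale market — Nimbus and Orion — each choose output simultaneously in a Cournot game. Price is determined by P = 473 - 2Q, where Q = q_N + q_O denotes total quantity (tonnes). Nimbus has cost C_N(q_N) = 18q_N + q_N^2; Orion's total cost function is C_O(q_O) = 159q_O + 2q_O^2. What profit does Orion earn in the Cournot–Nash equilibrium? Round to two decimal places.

1960.07

Nimbus's profit: π_N = (473 - 2Q)q_N - (18q_N + q_N²). Setting ∂π_N/∂q_N = 0: 455 - 6q_N - 2(q_O) = 0.
Orion's first-order condition: 314 - 8q_O - 2(q_N) = 0.
Rearranging gives the reaction functions q_N = (455 - 2q_O)/6 and q_O = (314 - 2q_N)/8.
Substituting one into the other gives q_N = 753/11 and q_O = 487/22.
Price P = 473 - 2·(1993/22) = 291.8182.
Orion's profit: 291.8182·(487/22) - 159·(487/22) - 2(487/22)² = 1960.0744.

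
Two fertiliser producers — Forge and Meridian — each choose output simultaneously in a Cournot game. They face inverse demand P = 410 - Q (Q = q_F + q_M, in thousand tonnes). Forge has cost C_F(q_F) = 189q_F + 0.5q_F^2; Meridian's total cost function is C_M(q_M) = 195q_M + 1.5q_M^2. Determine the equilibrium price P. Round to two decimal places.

316.14

Forge's profit: π_F = (410 - Q)q_F - (189q_F + (1/2)q_F²). Setting ∂π_F/∂q_F = 0: 221 - 3q_F - (q_M) = 0.
Meridian's profit: π_M = (410 - Q)q_M - (195q_M + (3/2)q_M²). Setting ∂π_M/∂q_M = 0: 215 - 5q_M - (q_F) = 0.
Rearranging gives the reaction functions q_F = (221 - q_M)/3 and q_M = (215 - q_F)/5.
Substituting one into the other gives q_F = 445/7 and q_M = 212/7.
Total output Q = 657/7, so price P = 410 - 657/7 = 316.1429.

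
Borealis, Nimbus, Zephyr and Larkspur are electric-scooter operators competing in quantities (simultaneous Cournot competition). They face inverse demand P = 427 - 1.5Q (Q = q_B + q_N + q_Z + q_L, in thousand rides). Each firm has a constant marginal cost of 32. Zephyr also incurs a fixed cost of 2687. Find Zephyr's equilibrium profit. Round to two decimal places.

1473.67

Each firm earns π_i = (427 - 1.5Q)q_i - 32q_i.
Setting ∂π_i/∂q_i = 0 with rivals' quantities fixed: 395 - 3q_i - (3/2)·Σ_{j≠i} q_j = 0.
With identical firms every q_j equals q_i, so Σ_{j≠i} q_j = 3q_i and 395 = (15/2)q_i, giving q_i = 158/3.
Price P = 427 - (3/2)·(632/3) = 111.
Zephyr's profit: (111 - 32)·(158/3) - 2687 = 1473.6667.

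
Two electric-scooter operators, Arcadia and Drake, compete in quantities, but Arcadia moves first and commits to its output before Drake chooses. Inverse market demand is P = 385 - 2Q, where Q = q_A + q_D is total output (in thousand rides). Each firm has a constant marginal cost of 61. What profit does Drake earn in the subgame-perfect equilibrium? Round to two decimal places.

3280.50

The follower Drake best-responds to any q_A: π_D = (385 - 2Q)q_D - 61q_D.
Setting the follower's marginal profit to zero, 324 - 2q_A - 4q_D = 0, i.e. q_D = (324 - 2q_A)/4.
Arcadia substitutes q_D(q_A) into its own profit: π_A = q_A(385 - 2q_A - (324 - 2q_A)/2) - 61q_A = (223 - q_A)q_A - 61q_A.
Maximising: ∂π_A/∂q_A = 162 - 2q_A = 0, giving q_A = 81.
Then q_D = (324 - 2·81)/4 = 81/2.
Price P = 385 - 2·(243/2) = 142.
Drake's profit: (142 - 61)·(81/2) = 3280.5000.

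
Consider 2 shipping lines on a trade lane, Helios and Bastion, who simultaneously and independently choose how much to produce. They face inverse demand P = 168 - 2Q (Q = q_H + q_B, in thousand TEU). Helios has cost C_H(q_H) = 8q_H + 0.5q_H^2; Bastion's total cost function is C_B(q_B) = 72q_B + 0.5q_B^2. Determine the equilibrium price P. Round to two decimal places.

Helios's profit: π_H = (168 - 2Q)q_H - (8q_H + (1/2)q_H²). Setting ∂π_H/∂q_H = 0: 160 - 5q_H - 2(q_B) = 0.
Bastion's profit: π_B = (168 - 2Q)q_B - (72q_B + (1/2)q_B²). Setting ∂π_B/∂q_B = 0: 96 - 5q_B - 2(q_H) = 0.
So q_H = (160 - 2q_B)/5 and q_B = (96 - 2q_H)/5.
Solving the pair: q_H = 608/21, q_B = 160/21.
Total output Q = 256/7, so price P = 168 - 2·(256/7) = 664/7.

94.86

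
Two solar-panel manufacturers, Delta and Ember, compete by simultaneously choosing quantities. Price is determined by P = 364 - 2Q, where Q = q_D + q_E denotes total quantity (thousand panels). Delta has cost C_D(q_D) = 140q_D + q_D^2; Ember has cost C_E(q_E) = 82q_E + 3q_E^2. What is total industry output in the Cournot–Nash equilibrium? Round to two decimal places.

52.14

Delta's profit: π_D = (364 - 2Q)q_D - (140q_D + q_D²). Setting ∂π_D/∂q_D = 0: 224 - 6q_D - 2(q_E) = 0.
Ember's first-order condition: 282 - 10q_E - 2(q_D) = 0.
Rearranging gives the reaction functions q_D = (224 - 2q_E)/6 and q_E = (282 - 2q_D)/10.
Substituting one into the other gives q_D = 419/14 and q_E = 311/14.
Total output Q = 419/14 + 311/14 = 365/7.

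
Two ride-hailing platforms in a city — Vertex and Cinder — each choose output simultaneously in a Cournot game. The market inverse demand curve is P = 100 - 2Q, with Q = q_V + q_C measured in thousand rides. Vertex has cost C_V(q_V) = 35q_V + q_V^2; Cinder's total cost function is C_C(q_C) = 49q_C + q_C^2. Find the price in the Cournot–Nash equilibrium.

71

Vertex's profit: π_V = (100 - 2Q)q_V - (35q_V + q_V²). Setting ∂π_V/∂q_V = 0: 65 - 6q_V - 2(q_C) = 0.
Cinder's profit: π_C = (100 - 2Q)q_C - (49q_C + q_C²). Setting ∂π_C/∂q_C = 0: 51 - 6q_C - 2(q_V) = 0.
Rearranging gives the reaction functions q_V = (65 - 2q_C)/6 and q_C = (51 - 2q_V)/6.
Substituting one into the other gives q_V = 9 and q_C = 11/2.
Total output Q = 29/2, so price P = 100 - 2·(29/2) = 71.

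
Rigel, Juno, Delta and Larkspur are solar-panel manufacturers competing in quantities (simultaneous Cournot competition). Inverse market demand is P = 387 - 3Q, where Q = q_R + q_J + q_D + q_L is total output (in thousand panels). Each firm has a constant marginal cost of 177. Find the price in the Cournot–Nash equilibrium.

219

A representative firm's profit is π_i = q_i(387 - 3Q) - 177q_i.
Setting ∂π_i/∂q_i = 0 with rivals' quantities fixed: 210 - 6q_i - 3·Σ_{j≠i} q_j = 0.
With identical firms every q_j equals q_i, so Σ_{j≠i} q_j = 3q_i and 210 = 15q_i, giving q_i = 14.
Total output Q = 56, so price P = 387 - 3·56 = 219.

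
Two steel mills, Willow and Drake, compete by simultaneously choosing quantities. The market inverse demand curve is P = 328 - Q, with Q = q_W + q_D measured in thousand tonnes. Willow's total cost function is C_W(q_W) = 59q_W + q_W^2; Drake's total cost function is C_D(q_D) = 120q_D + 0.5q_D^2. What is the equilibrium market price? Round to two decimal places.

222.36

Willow's profit: π_W = (328 - Q)q_W - (59q_W + q_W²). Setting ∂π_W/∂q_W = 0: 269 - 4q_W - (q_D) = 0.
Drake's first-order condition: 208 - 3q_D - (q_W) = 0.
Rearranging gives the reaction functions q_W = (269 - q_D)/4 and q_D = (208 - q_W)/3.
Substituting one into the other gives q_W = 599/11 and q_D = 563/11.
Total output Q = 1162/11, so price P = 328 - 1162/11 = 222.3636.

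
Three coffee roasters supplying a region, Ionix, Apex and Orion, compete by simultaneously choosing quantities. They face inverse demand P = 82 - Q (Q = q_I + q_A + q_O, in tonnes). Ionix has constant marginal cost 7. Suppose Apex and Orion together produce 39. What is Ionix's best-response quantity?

With rivals' combined output fixed at 39, Ionix's profit is π_I = (82 - 39 - q_I)q_I - (7q_I) = (43 - q_I)q_I - (7q_I).
∂π_I/∂q_I = 36 - 2q_I = 0, so q_I = 18.

18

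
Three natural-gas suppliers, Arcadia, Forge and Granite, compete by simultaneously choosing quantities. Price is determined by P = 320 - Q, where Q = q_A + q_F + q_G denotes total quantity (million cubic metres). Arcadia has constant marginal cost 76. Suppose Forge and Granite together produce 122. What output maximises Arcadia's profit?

61

With rivals' combined output fixed at 122, Arcadia's profit is π_A = (320 - 122 - q_A)q_A - (76q_A) = (198 - q_A)q_A - (76q_A).
∂π_A/∂q_A = 122 - 2q_A = 0, so q_A = 61.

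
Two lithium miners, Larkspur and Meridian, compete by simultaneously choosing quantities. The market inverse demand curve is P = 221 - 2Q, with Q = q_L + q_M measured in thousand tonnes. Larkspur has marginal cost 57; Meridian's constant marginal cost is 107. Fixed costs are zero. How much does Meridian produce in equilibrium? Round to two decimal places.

10.67

Larkspur's profit: π_L = (221 - 2Q)q_L - (57q_L). Setting ∂π_L/∂q_L = 0: 164 - 4q_L - 2(q_M) = 0.
Meridian's first-order condition: 114 - 4q_M - 2(q_L) = 0.
So q_L = (164 - 2q_M)/4 and q_M = (114 - 2q_L)/4.
Solving the pair: q_L = 107/3, q_M = 32/3.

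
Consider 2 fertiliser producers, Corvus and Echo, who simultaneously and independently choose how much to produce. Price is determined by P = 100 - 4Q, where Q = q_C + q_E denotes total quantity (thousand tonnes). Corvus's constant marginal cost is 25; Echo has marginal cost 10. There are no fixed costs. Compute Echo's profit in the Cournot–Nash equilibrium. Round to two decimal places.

Corvus's profit: π_C = (100 - 4Q)q_C - (25q_C). Setting ∂π_C/∂q_C = 0: 75 - 8q_C - 4(q_E) = 0.
Echo's profit: π_E = (100 - 4Q)q_E - (10q_E). Setting ∂π_E/∂q_E = 0: 90 - 8q_E - 4(q_C) = 0.
Best responses: q_C = (75 - 4q_E)/8, q_E = (90 - 4q_C)/8.
Substituting one into the other gives q_C = 5 and q_E = 35/4.
Price P = 100 - 4·(55/4) = 45.
Echo's profit: (45 - 10)·(35/4) = 1225/4.

306.25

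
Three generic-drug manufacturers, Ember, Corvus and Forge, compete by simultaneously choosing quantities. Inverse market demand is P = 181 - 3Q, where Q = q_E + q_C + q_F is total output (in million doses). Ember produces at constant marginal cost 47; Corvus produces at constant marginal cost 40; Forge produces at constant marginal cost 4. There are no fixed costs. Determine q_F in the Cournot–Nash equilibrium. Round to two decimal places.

21.33

Ember's profit: π_E = (181 - 3Q)q_E - (47q_E). Setting ∂π_E/∂q_E = 0: 134 - 6q_E - 3(q_C + q_F) = 0.
Corvus's profit: π_C = (181 - 3Q)q_C - (40q_C). Setting ∂π_C/∂q_C = 0: 141 - 6q_C - 3(q_E + q_F) = 0.
Forge's profit: π_F = (181 - 3Q)q_F - (4q_F). Setting ∂π_F/∂q_F = 0: 177 - 6q_F - 3(q_E + q_C) = 0.
Adding the 3 first-order conditions: 452 − 12Q = 0, so Q = 113/3.
Back-substituting: q_E = (134 − 113)/3 = 7, q_C = (141 − 113)/3 = 28/3, q_F = (177 − 113)/3 = 64/3.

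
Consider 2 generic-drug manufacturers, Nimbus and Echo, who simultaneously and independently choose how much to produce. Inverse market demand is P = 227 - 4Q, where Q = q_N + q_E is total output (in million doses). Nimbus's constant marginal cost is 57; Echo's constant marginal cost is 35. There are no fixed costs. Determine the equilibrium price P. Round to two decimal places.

Nimbus's profit: π_N = (227 - 4Q)q_N - (57q_N). Setting ∂π_N/∂q_N = 0: 170 - 8q_N - 4(q_E) = 0.
Echo's first-order condition: 192 - 8q_E - 4(q_N) = 0.
Rearranging gives the reaction functions q_N = (170 - 4q_E)/8 and q_E = (192 - 4q_N)/8.
Substituting one into the other gives q_N = 37/3 and q_E = 107/6.
Total output Q = 181/6, so price P = 227 - 4·(181/6) = 319/3.

106.33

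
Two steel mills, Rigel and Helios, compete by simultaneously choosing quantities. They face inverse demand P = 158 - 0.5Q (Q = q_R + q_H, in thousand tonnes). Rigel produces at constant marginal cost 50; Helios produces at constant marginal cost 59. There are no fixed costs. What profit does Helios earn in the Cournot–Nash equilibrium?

Rigel's profit: π_R = (158 - 0.5Q)q_R - (50q_R). Setting ∂π_R/∂q_R = 0: 108 - q_R - (1/2)(q_H) = 0.
Helios's profit: π_H = (158 - 0.5Q)q_H - (59q_H). Setting ∂π_H/∂q_H = 0: 99 - q_H - (1/2)(q_R) = 0.
Best responses: q_R = (108 - (1/2)q_H), q_H = (99 - (1/2)q_R).
Substituting one into the other gives q_R = 78 and q_H = 60.
Price P = 158 - (1/2)·138 = 89.
Helios's profit: (89 - 59)·60 = 1800.

1800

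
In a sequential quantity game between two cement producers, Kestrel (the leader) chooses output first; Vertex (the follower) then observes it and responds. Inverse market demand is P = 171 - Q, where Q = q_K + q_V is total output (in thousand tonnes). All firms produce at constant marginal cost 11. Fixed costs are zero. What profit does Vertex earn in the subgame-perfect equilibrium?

The follower Vertex best-responds to any q_K: π_V = (171 - Q)q_V - 11q_V.
∂π_V/∂q_V = 160 - q_K - 2q_V = 0 gives the reaction function q_V = (160 - q_K)/2.
Kestrel substitutes q_V(q_K) into its own profit: π_K = q_K(171 - q_K - (160 - q_K)/2) - 11q_K = (91 - (1/2)q_K)q_K - 11q_K.
Maximising: ∂π_K/∂q_K = 80 - q_K = 0, giving q_K = 80.
Then q_V = (160 - 80)/2 = 40.
Price P = 171 - 120 = 51.
Vertex's profit: (51 - 11)·40 = 1600.

1600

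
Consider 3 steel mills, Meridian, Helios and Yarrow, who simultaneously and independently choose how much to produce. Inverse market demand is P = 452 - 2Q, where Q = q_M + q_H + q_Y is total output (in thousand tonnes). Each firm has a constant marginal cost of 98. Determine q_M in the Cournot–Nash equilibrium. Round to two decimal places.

Each firm earns π_i = (452 - 2Q)q_i - 98q_i.
First-order condition (treating rivals' output as given): 354 - 4q_i - 2·Σ_{j≠i} q_j = 0.
By symmetry each firm produces the same amount; substituting Σ_{j≠i} q_j = 2q_i yields q_i = 354/8 = 177/4.

44.25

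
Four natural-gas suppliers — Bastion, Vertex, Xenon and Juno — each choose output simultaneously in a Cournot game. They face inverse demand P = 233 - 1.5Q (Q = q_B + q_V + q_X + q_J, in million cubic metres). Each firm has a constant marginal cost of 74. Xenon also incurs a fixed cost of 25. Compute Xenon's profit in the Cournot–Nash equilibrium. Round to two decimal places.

649.16

Each firm earns π_i = (233 - 1.5Q)q_i - 74q_i.
First-order condition (treating rivals' output as given): 159 - 3q_i - (3/2)·Σ_{j≠i} q_j = 0.
By symmetry each firm produces the same amount; substituting Σ_{j≠i} q_j = 3q_i yields q_i = 159/(15/2) = 106/5.
Price P = 233 - (3/2)·(424/5) = 529/5.
Xenon's profit: (529/5 - 74)·(106/5) - 25 = 649.1600.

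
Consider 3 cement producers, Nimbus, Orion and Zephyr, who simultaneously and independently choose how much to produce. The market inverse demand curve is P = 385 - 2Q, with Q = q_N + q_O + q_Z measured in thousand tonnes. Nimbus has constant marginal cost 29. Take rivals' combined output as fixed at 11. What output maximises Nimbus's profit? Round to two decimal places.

83.50

With rivals' combined output fixed at 11, Nimbus's profit is π_N = (385 - 2·11 - 2q_N)q_N - (29q_N) = (363 - 2q_N)q_N - (29q_N).
∂π_N/∂q_N = 334 - 4q_N = 0, so q_N = 167/2.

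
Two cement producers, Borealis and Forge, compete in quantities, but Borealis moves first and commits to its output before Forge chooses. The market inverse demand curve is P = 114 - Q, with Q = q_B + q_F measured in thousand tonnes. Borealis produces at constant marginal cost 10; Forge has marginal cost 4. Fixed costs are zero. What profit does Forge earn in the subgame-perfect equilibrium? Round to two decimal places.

Solve by backward induction. Given q_B, the follower Forge maximises π_F = (114 - q_B - q_F)q_F - 4q_F.
Setting the follower's marginal profit to zero, 110 - q_B - 2q_F = 0, i.e. q_F = (110 - q_B)/2.
Borealis substitutes q_F(q_B) into its own profit: π_B = q_B(114 - q_B - (110 - q_B)/2) - 10q_B = (59 - (1/2)q_B)q_B - 10q_B.
Maximising: ∂π_B/∂q_B = 49 - q_B = 0, giving q_B = 49.
Then q_F = (110 - 49)/2 = 61/2.
Price P = 114 - 159/2 = 69/2.
Forge's profit: (69/2 - 4)·(61/2) = 930.2500.

930.25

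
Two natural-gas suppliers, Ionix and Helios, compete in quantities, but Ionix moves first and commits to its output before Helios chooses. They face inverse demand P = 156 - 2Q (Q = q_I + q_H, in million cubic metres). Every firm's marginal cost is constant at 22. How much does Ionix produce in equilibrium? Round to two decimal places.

33.50

The follower Helios best-responds to any q_I: π_H = (156 - 2Q)q_H - 22q_H.
Setting the follower's marginal profit to zero, 134 - 2q_I - 4q_H = 0, i.e. q_H = (134 - 2q_I)/4.
Ionix substitutes q_H(q_I) into its own profit: π_I = q_I(156 - 2q_I - (134 - 2q_I)/2) - 22q_I = (89 - q_I)q_I - 22q_I.
Maximising: ∂π_I/∂q_I = 67 - 2q_I = 0, giving q_I = 67/2.
Then q_H = (134 - 2·(67/2))/4 = 67/4.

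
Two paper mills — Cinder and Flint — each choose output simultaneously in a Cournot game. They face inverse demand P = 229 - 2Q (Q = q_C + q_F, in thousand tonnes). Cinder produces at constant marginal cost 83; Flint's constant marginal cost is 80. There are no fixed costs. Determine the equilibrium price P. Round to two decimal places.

Cinder's profit: π_C = (229 - 2Q)q_C - (83q_C). Setting ∂π_C/∂q_C = 0: 146 - 4q_C - 2(q_F) = 0.
Flint's profit: π_F = (229 - 2Q)q_F - (80q_F). Setting ∂π_F/∂q_F = 0: 149 - 4q_F - 2(q_C) = 0.
So q_C = (146 - 2q_F)/4 and q_F = (149 - 2q_C)/4.
Solving the pair: q_C = 143/6, q_F = 76/3.
Total output Q = 295/6, so price P = 229 - 2·(295/6) = 392/3.

130.67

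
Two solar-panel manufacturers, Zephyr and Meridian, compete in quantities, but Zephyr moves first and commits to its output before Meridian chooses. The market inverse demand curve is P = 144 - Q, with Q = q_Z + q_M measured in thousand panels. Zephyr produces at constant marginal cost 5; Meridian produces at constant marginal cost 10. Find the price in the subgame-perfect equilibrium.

41

Solve by backward induction. Given q_Z, the follower Meridian maximises π_M = (144 - q_Z - q_M)q_M - 10q_M.
Setting the follower's marginal profit to zero, 134 - q_Z - 2q_M = 0, i.e. q_M = (134 - q_Z)/2.
The leader anticipates this reaction. Substituting into P = 144 - Q gives P = 77 - (1/2)q_Z, so π_Z = (77 - (1/2)q_Z)q_Z - 5q_Z.
The leader's first-order condition 72 - q_Z = 0 yields q_Z = 72.
Then q_M = (134 - 72)/2 = 31.
Total output Q = 103, so price P = 144 - 103 = 41.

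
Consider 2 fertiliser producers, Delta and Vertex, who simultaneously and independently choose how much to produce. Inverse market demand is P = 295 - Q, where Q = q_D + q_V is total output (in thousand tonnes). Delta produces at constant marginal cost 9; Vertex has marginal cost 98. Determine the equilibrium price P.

Delta's profit: π_D = (295 - Q)q_D - (9q_D). Setting ∂π_D/∂q_D = 0: 286 - 2q_D - (q_V) = 0.
Vertex's first-order condition: 197 - 2q_V - (q_D) = 0.
Rearranging gives the reaction functions q_D = (286 - q_V)/2 and q_V = (197 - q_D)/2.
Solving the pair: q_D = 125, q_V = 36.
Total output Q = 161, so price P = 295 - 161 = 134.

134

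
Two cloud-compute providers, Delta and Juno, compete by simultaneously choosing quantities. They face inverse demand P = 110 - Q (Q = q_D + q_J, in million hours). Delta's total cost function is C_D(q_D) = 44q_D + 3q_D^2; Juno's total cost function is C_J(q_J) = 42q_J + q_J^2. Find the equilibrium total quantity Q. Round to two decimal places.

Delta's profit: π_D = (110 - Q)q_D - (44q_D + 3q_D²). Setting ∂π_D/∂q_D = 0: 66 - 8q_D - (q_J) = 0.
Juno's first-order condition: 68 - 4q_J - (q_D) = 0.
Best responses: q_D = (66 - q_J)/8, q_J = (68 - q_D)/4.
Substituting one into the other gives q_D = 196/31 and q_J = 478/31.
Total output Q = 196/31 + 478/31 = 674/31.

21.74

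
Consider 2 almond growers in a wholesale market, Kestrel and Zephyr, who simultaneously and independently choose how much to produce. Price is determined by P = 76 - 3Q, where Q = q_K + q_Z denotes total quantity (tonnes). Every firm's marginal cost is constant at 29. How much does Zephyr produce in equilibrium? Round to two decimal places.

5.22

A representative firm's profit is π_i = q_i(76 - 3Q) - 29q_i.
Setting ∂π_i/∂q_i = 0 with rivals' quantities fixed: 47 - 6q_i - 3q_j = 0.
With identical firms every q_j equals q_i, so q_j = q_i and 47 = 9q_i, giving q_i = 47/9.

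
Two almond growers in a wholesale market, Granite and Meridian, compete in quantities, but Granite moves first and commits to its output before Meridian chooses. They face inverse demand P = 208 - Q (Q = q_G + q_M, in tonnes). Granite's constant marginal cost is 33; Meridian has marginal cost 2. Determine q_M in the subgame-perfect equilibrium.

Solve by backward induction. Given q_G, the follower Meridian maximises π_M = (208 - q_G - q_M)q_M - 2q_M.
Setting the follower's marginal profit to zero, 206 - q_G - 2q_M = 0, i.e. q_M = (206 - q_G)/2.
Granite substitutes q_M(q_G) into its own profit: π_G = q_G(208 - q_G - (206 - q_G)/2) - 33q_G = (105 - (1/2)q_G)q_G - 33q_G.
Maximising: ∂π_G/∂q_G = 72 - q_G = 0, giving q_G = 72.
Then q_M = (206 - 72)/2 = 67.

67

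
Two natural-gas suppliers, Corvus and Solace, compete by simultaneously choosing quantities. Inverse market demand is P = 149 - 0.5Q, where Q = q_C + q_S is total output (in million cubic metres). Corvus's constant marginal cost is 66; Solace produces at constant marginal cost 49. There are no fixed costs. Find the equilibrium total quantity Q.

Corvus's profit: π_C = (149 - 0.5Q)q_C - (66q_C). Setting ∂π_C/∂q_C = 0: 83 - q_C - (1/2)(q_S) = 0.
Solace's first-order condition: 100 - q_S - (1/2)(q_C) = 0.
Best responses: q_C = (83 - (1/2)q_S), q_S = (100 - (1/2)q_C).
Substituting one into the other gives q_C = 44 and q_S = 78.
Total output Q = 44 + 78 = 122.

122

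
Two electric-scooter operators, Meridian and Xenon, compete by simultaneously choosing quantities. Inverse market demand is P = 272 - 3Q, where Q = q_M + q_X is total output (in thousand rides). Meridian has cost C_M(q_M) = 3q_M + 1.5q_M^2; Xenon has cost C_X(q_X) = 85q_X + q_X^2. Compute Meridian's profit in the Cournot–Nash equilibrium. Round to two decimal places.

2869.93

Meridian's profit: π_M = (272 - 3Q)q_M - (3q_M + (3/2)q_M²). Setting ∂π_M/∂q_M = 0: 269 - 9q_M - 3(q_X) = 0.
Xenon's profit: π_X = (272 - 3Q)q_X - (85q_X + q_X²). Setting ∂π_X/∂q_X = 0: 187 - 8q_X - 3(q_M) = 0.
Best responses: q_M = (269 - 3q_X)/9, q_X = (187 - 3q_M)/8.
Substituting one into the other gives q_M = 1591/63 and q_X = 292/21.
Price P = 272 - 3·39.1587 = 154.5238.
Meridian's profit: 154.5238·(1591/63) - 3·(1591/63) - (3/2)(1591/63)² = 2869.9331.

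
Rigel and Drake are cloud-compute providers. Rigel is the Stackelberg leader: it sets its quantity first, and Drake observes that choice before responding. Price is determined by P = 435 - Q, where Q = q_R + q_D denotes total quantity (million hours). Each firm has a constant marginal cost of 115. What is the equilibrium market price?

Solve by backward induction. Given q_R, the follower Drake maximises π_D = (435 - q_R - q_D)q_D - 115q_D.
Follower FOC: 320 - q_R - 2q_D = 0, so q_D(q_R) = (320 - q_R)/2.
Rigel substitutes q_D(q_R) into its own profit: π_R = q_R(435 - q_R - (320 - q_R)/2) - 115q_R = (275 - (1/2)q_R)q_R - 115q_R.
Maximising: ∂π_R/∂q_R = 160 - q_R = 0, giving q_R = 160.
Then q_D = (320 - 160)/2 = 80.
Total output Q = 240, so price P = 435 - 240 = 195.

195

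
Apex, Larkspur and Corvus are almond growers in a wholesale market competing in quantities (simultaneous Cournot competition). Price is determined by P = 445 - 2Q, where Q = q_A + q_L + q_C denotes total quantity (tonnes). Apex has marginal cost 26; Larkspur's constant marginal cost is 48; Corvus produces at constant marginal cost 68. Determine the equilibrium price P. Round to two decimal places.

Apex's profit: π_A = (445 - 2Q)q_A - (26q_A). Setting ∂π_A/∂q_A = 0: 419 - 4q_A - 2(q_L + q_C) = 0.
Larkspur's first-order condition: 397 - 4q_L - 2(q_A + q_C) = 0.
Corvus's first-order condition: 377 - 4q_C - 2(q_A + q_L) = 0.
Adding the 3 conditions: 1193 − 4Q − 4Q = 0, i.e. Q = 1193/8.
Back-substituting: q_A = (419 − 1193/4)/2 = 483/8, q_L = (397 − 1193/4)/2 = 395/8, q_C = (377 − 1193/4)/2 = 315/8.
Total output Q = 1193/8, so price P = 445 - 2·(1193/8) = 587/4.

146.75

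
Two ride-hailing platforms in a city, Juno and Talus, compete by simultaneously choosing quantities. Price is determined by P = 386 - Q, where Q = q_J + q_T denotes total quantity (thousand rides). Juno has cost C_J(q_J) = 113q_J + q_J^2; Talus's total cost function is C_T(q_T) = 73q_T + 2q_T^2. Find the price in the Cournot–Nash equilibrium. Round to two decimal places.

285.83

Juno's profit: π_J = (386 - Q)q_J - (113q_J + q_J²). Setting ∂π_J/∂q_J = 0: 273 - 4q_J - (q_T) = 0.
Talus's first-order condition: 313 - 6q_T - (q_J) = 0.
Best responses: q_J = (273 - q_T)/4, q_T = (313 - q_J)/6.
Substituting one into the other gives q_J = 1325/23 and q_T = 979/23.
Total output Q = 100.1739, so price P = 386 - 100.1739 = 285.8261.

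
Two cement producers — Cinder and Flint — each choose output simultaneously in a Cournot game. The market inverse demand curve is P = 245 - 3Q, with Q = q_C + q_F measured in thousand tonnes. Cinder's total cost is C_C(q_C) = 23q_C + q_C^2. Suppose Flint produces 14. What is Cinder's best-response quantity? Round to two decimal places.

22.50

With the rival's output fixed at 14, Cinder's profit is π_C = (245 - 3·14 - 3q_C)q_C - (23q_C + q_C²) = (203 - 3q_C)q_C - (23q_C + q_C²).
∂π_C/∂q_C = 180 - 8q_C = 0, so q_C = 45/2.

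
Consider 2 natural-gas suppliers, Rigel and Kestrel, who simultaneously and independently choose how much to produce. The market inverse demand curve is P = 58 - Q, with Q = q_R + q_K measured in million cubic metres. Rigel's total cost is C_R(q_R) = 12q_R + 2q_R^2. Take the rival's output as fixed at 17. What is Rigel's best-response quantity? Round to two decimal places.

4.83

With the rival's output fixed at 17, Rigel's profit is π_R = (58 - 17 - q_R)q_R - (12q_R + 2q_R²) = (41 - q_R)q_R - (12q_R + 2q_R²).
∂π_R/∂q_R = 29 - 6q_R = 0, so q_R = 29/6.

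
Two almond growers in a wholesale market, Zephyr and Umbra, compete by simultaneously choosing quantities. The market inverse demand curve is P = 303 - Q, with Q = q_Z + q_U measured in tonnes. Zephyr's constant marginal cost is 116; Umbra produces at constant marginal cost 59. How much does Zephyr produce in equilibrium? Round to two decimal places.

Zephyr's profit: π_Z = (303 - Q)q_Z - (116q_Z). Setting ∂π_Z/∂q_Z = 0: 187 - 2q_Z - (q_U) = 0.
Umbra's profit: π_U = (303 - Q)q_U - (59q_U). Setting ∂π_U/∂q_U = 0: 244 - 2q_U - (q_Z) = 0.
So q_Z = (187 - q_U)/2 and q_U = (244 - q_Z)/2.
Substituting one into the other gives q_Z = 130/3 and q_U = 301/3.

43.33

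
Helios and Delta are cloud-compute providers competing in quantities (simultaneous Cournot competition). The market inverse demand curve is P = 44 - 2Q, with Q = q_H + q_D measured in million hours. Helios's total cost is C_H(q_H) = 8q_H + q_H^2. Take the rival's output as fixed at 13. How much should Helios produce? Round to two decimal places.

1.67

With the rival's output fixed at 13, Helios's profit is π_H = (44 - 2·13 - 2q_H)q_H - (8q_H + q_H²) = (18 - 2q_H)q_H - (8q_H + q_H²).
∂π_H/∂q_H = 10 - 6q_H = 0, so q_H = 5/3.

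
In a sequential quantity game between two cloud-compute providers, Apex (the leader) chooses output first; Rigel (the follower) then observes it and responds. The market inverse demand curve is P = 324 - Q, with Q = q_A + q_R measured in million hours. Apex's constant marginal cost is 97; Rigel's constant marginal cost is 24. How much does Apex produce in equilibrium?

77

Solve by backward induction. Given q_A, the follower Rigel maximises π_R = (324 - q_A - q_R)q_R - 24q_R.
Setting the follower's marginal profit to zero, 300 - q_A - 2q_R = 0, i.e. q_R = (300 - q_A)/2.
The leader anticipates this reaction. Substituting into P = 324 - Q gives P = 174 - (1/2)q_A, so π_A = (174 - (1/2)q_A)q_A - 97q_A.
Leader FOC: 77 - q_A = 0, so q_A = 77.
Then q_R = (300 - 77)/2 = 223/2.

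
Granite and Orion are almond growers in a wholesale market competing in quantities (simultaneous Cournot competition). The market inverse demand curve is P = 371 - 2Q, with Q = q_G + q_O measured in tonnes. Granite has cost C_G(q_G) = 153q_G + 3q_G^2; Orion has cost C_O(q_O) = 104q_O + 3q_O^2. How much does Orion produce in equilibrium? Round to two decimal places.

23.27

Granite's profit: π_G = (371 - 2Q)q_G - (153q_G + 3q_G²). Setting ∂π_G/∂q_G = 0: 218 - 10q_G - 2(q_O) = 0.
Orion's first-order condition: 267 - 10q_O - 2(q_G) = 0.
Best responses: q_G = (218 - 2q_O)/10, q_O = (267 - 2q_G)/10.
Substituting one into the other gives q_G = 823/48 and q_O = 1117/48.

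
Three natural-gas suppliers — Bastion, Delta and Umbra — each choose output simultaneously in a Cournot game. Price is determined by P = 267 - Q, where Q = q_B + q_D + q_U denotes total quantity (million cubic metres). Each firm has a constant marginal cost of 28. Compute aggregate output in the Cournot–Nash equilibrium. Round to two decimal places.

179.25

Each firm earns π_i = (267 - Q)q_i - 28q_i.
Setting ∂π_i/∂q_i = 0 with rivals' quantities fixed: 239 - 2q_i - Σ_{j≠i} q_j = 0.
With identical firms every q_j equals q_i, so Σ_{j≠i} q_j = 2q_i and 239 = 4q_i, giving q_i = 239/4.
Total output Q = 239/4 + 239/4 + 239/4 = 717/4.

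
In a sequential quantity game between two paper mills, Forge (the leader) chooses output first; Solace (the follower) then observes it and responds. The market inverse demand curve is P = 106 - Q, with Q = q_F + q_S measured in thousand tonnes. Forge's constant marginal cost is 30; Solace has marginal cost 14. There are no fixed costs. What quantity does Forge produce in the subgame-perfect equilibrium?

30

The follower Solace best-responds to any q_F: π_S = (106 - Q)q_S - 14q_S.
Follower FOC: 92 - q_F - 2q_S = 0, so q_S(q_F) = (92 - q_F)/2.
Forge substitutes q_S(q_F) into its own profit: π_F = q_F(106 - q_F - (92 - q_F)/2) - 30q_F = (60 - (1/2)q_F)q_F - 30q_F.
Leader FOC: 30 - q_F = 0, so q_F = 30.
Then q_S = (92 - 30)/2 = 31.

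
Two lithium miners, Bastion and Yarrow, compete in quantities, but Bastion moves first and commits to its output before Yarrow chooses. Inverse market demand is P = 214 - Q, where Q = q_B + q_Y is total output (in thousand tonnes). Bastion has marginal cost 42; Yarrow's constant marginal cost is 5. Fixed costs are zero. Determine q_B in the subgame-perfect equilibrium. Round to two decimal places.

The follower Yarrow best-responds to any q_B: π_Y = (214 - Q)q_Y - 5q_Y.
Follower FOC: 209 - q_B - 2q_Y = 0, so q_Y(q_B) = (209 - q_B)/2.
The leader anticipates this reaction. Substituting into P = 214 - Q gives P = 219/2 - (1/2)q_B, so π_B = (219/2 - (1/2)q_B)q_B - 42q_B.
Leader FOC: 135/2 - q_B = 0, so q_B = 135/2.
Then q_Y = (209 - 135/2)/2 = 283/4.

67.50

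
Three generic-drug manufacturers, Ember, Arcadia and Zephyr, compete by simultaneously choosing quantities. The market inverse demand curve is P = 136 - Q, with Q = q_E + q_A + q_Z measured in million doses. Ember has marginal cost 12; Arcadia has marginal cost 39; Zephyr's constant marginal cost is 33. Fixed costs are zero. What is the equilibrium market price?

55

Ember's profit: π_E = (136 - Q)q_E - (12q_E). Setting ∂π_E/∂q_E = 0: 124 - 2q_E - (q_A + q_Z) = 0.
Arcadia's first-order condition: 97 - 2q_A - (q_E + q_Z) = 0.
Zephyr's profit: π_Z = (136 - Q)q_Z - (33q_Z). Setting ∂π_Z/∂q_Z = 0: 103 - 2q_Z - (q_E + q_A) = 0.
Adding the 3 first-order conditions: 324 − 4Q = 0, so Q = 81.
Back-substituting: q_E = (124 − 81) = 43, q_A = (97 − 81) = 16, q_Z = (103 − 81) = 22.
Total output Q = 81, so price P = 136 - 81 = 55.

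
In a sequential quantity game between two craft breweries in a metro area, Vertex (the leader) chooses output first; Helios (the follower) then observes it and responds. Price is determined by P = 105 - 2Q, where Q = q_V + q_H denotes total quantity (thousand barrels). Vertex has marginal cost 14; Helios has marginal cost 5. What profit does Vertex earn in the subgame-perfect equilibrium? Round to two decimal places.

The follower Helios best-responds to any q_V: π_H = (105 - 2Q)q_H - 5q_H.
∂π_H/∂q_H = 100 - 2q_V - 4q_H = 0 gives the reaction function q_H = (100 - 2q_V)/4.
Vertex substitutes q_H(q_V) into its own profit: π_V = q_V(105 - 2q_V - (100 - 2q_V)/2) - 14q_V = (55 - q_V)q_V - 14q_V.
Leader FOC: 41 - 2q_V = 0, so q_V = 41/2.
Then q_H = (100 - 2·(41/2))/4 = 59/4.
Price P = 105 - 2·(141/4) = 69/2.
Vertex's profit: (69/2 - 14)·(41/2) = 1681/4.

420.25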